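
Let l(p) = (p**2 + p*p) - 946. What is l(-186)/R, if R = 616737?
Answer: 68246/616737 ≈ 0.11066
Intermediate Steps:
l(p) = -946 + 2*p**2 (l(p) = (p**2 + p**2) - 946 = 2*p**2 - 946 = -946 + 2*p**2)
l(-186)/R = (-946 + 2*(-186)**2)/616737 = (-946 + 2*34596)*(1/616737) = (-946 + 69192)*(1/616737) = 68246*(1/616737) = 68246/616737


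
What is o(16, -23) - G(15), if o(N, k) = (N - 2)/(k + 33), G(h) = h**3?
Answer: -16868/5 ≈ -3373.6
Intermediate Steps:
o(N, k) = (-2 + N)/(33 + k)
o(16, -23) - G(15) = (-2 + 16)/(33 - 23) - 1*15**3 = 14/10 - 1*3375 = (1/10)*14 - 3375 = 7/5 - 3375 = -16868/5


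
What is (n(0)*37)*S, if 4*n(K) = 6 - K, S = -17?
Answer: -1887/2 ≈ -943.50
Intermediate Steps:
n(K) = 3/2 - K/4 (n(K) = (6 - K)/4 = 3/2 - K/4)
(n(0)*37)*S = ((3/2 - ¼*0)*37)*(-17) = ((3/2 + 0)*37)*(-17) = ((3/2)*37)*(-17) = (111/2)*(-17) = -1887/2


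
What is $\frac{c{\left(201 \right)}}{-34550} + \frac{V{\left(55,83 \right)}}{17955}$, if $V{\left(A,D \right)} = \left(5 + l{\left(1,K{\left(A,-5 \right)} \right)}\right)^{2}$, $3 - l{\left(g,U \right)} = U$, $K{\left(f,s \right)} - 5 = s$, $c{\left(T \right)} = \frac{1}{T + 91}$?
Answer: $\frac{129130489}{36228162600} \approx 0.0035644$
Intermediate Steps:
$c{\left(T \right)} = \frac{1}{91 + T}$
$K{\left(f,s \right)} = 5 + s$
$l{\left(g,U \right)} = 3 - U$
$V{\left(A,D \right)} = 64$ ($V{\left(A,D \right)} = \left(5 + \left(3 - \left(5 - 5\right)\right)\right)^{2} = \left(5 + \left(3 - 0\right)\right)^{2} = \left(5 + \left(3 + 0\right)\right)^{2} = \left(5 + 3\right)^{2} = 8^{2} = 64$)
$\frac{c{\left(201 \right)}}{-34550} + \frac{V{\left(55,83 \right)}}{17955} = \frac{1}{\left(91 + 201\right) \left(-34550\right)} + \frac{64}{17955} = \frac{1}{292} \left(- \frac{1}{34550}\right) + 64 \cdot \frac{1}{17955} = \frac{1}{292} \left(- \frac{1}{34550}\right) + \frac{64}{17955} = - \frac{1}{10088600} + \frac{64}{17955} = \frac{129130489}{36228162600}$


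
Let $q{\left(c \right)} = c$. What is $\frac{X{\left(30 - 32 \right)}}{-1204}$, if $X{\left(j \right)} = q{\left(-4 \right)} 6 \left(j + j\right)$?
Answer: $- \frac{24}{301} \approx -0.079734$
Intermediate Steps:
$X{\left(j \right)} = - 48 j$ ($X{\left(j \right)} = - 4 \cdot 6 \left(j + j\right) = - 4 \cdot 6 \cdot 2 j = - 4 \cdot 12 j = - 48 j$)
$\frac{X{\left(30 - 32 \right)}}{-1204} = \frac{\left(-48\right) \left(30 - 32\right)}{-1204} = - 48 \left(30 - 32\right) \left(- \frac{1}{1204}\right) = \left(-48\right) \left(-2\right) \left(- \frac{1}{1204}\right) = 96 \left(- \frac{1}{1204}\right) = - \frac{24}{301}$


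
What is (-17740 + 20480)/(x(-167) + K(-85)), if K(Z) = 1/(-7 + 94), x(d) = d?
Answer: -59595/3632 ≈ -16.408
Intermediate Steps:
K(Z) = 1/87
(-17740 + 20480)/(x(-167) + K(-85)) = (-17740 + 20480)/(-167 + 1/87) = 2740/(-14528/87) = 2740*(-87/14528) = -59595/3632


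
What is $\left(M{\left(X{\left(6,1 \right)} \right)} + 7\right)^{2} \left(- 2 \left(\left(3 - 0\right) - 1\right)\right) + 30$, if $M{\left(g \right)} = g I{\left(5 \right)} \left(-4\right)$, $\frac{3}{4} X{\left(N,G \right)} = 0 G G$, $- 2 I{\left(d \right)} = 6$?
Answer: $-166$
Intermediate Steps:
$I{\left(d \right)} = -3$ ($I{\left(d \right)} = \left(- \frac{1}{2}\right) 6 = -3$)
$X{\left(N,G \right)} = 0$ ($X{\left(N,G \right)} = \frac{4 \cdot 0 G G}{3} = \frac{4 \cdot 0 G}{3} = \frac{4}{3} \cdot 0 = 0$)
$M{\left(g \right)} = 12 g$ ($M{\left(g \right)} = g \left(-3\right) \left(-4\right) = - 3 g \left(-4\right) = 12 g$)
$\left(M{\left(X{\left(6,1 \right)} \right)} + 7\right)^{2} \left(- 2 \left(\left(3 - 0\right) - 1\right)\right) + 30 = \left(12 \cdot 0 + 7\right)^{2} \left(- 2 \left(\left(3 - 0\right) - 1\right)\right) + 30 = \left(0 + 7\right)^{2} \left(- 2 \left(\left(3 + 0\right) - 1\right)\right) + 30 = 7^{2} \left(- 2 \left(3 - 1\right)\right) + 30 = 49 \left(\left(-2\right) 2\right) + 30 = 49 \left(-4\right) + 30 = -196 + 30 = -166$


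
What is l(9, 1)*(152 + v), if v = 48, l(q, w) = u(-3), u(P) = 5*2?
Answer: 2000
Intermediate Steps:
u(P) = 10
l(q, w) = 10
l(9, 1)*(152 + v) = 10*(152 + 48) = 10*200 = 2000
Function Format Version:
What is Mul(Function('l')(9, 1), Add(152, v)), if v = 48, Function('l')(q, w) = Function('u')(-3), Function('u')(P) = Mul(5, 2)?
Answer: 2000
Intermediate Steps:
Function('u')(P) = 10
Function('l')(q, w) = 10
Mul(Function('l')(9, 1), Add(152, v)) = Mul(10, Add(152, 48)) = Mul(10, 200) = 2000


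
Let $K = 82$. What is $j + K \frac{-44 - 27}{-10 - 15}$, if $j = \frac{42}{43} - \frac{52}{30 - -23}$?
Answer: $\frac{13268088}{56975} \approx 232.88$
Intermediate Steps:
$j = - \frac{10}{2279}$ ($j = 42 \cdot \frac{1}{43} - \frac{52}{30 + 23} = \frac{42}{43} - \frac{52}{53} = - \frac{10}{2279} \approx -0.0043879$)
$j + K \frac{-44 - 27}{-10 - 15} = - \frac{10}{2279} + 82 \frac{-44 - 27}{-10 - 15} = - \frac{10}{2279} + 82 \left(- \frac{71}{-25}\right) = - \frac{10}{2279} + 82 \left(\left(-71\right) \left(- \frac{1}{25}\right)\right) = - \frac{10}{2279} + 82 \cdot \frac{71}{25} = - \frac{10}{2279} + \frac{5822}{25} = \frac{13268088}{56975}$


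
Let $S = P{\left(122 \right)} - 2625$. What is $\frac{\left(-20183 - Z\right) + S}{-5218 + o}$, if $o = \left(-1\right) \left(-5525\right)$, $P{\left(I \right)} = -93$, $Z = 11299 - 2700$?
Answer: $- \frac{31500}{307} \approx -102.61$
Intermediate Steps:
$Z = 8599$
$o = 5525$
$S = -2718$ ($S = -93 - 2625 = -2718$)
$\frac{\left(-20183 - Z\right) + S}{-5218 + o} = \frac{\left(-20183 - 8599\right) - 2718}{-5218 + 5525} = \frac{\left(-20183 - 8599\right) - 2718}{307} = \left(-28782 - 2718\right) \frac{1}{307} = \left(-31500\right) \frac{1}{307} = - \frac{31500}{307}$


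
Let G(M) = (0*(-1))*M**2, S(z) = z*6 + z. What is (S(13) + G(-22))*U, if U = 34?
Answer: 3094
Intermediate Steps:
S(z) = 7*z (S(z) = 6*z + z = 7*z)
G(M) = 0 (G(M) = 0*M**2 = 0)
(S(13) + G(-22))*U = (7*13 + 0)*34 = (91 + 0)*34 = 91*34 = 3094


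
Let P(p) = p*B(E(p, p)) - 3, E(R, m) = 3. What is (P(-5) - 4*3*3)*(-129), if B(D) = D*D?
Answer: 10836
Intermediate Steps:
B(D) = D²
P(p) = -3 + 9*p (P(p) = p*3² - 3 = p*9 - 3 = 9*p - 3 = -3 + 9*p)
(P(-5) - 4*3*3)*(-129) = ((-3 + 9*(-5)) - 4*3*3)*(-129) = ((-3 - 45) - 12*3)*(-129) = (-48 - 36)*(-129) = -84*(-129) = 10836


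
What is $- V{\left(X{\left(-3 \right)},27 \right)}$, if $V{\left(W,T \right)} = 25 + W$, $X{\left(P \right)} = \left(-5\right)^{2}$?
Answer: $-50$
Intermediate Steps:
$X{\left(P \right)} = 25$
$- V{\left(X{\left(-3 \right)},27 \right)} = - (25 + 25) = \left(-1\right) 50 = -50$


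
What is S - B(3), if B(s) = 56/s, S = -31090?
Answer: -93326/3 ≈ -31109.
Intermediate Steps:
S - B(3) = -31090 - 56/3 = -93326/3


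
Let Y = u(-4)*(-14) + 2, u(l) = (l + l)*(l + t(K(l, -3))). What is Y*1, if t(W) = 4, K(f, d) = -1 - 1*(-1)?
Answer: 2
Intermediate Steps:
K(f, d) = 0 (K(f, d) = -1 + 1 = 0)
u(l) = 2*l*(4 + l) (u(l) = (l + l)*(l + 4) = (2*l)*(4 + l) = 2*l*(4 + l))
Y = 2 (Y = (2*(-4)*(4 - 4))*(-14) + 2 = (2*(-4)*0)*(-14) + 2 = 0*(-14) + 2 = 0 + 2 = 2)
Y*1 = 2*1 = 2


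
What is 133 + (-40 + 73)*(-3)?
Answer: 34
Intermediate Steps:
133 + (-40 + 73)*(-3) = 133 + 33*(-3) = 133 - 99 = 34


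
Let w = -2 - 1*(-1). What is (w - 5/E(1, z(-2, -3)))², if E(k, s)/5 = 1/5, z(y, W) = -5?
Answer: 36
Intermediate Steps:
E(k, s) = 1 (E(k, s) = 5/5 = 5*(⅕) = 1)
w = -1 (w = -2 + 1 = -1)
(w - 5/E(1, z(-2, -3)))² = (-1 - 5/1)² = (-1 - 5*1)² = (-1 - 5)² = (-6)² = 36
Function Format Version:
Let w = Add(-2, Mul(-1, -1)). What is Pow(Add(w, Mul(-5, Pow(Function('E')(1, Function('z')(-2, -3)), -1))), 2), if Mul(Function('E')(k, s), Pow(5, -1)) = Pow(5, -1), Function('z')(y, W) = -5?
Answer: 36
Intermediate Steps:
Function('E')(k, s) = 1 (Function('E')(k, s) = Mul(5, Pow(5, -1)) = Mul(5, Rational(1, 5)) = 1)
w = -1 (w = Add(-2, 1) = -1)
Pow(Add(w, Mul(-5, Pow(Function('E')(1, Function('z')(-2, -3)), -1))), 2) = Pow(Add(-1, Mul(-5, Pow(1, -1))), 2) = Pow(Add(-1, Mul(-5, 1)), 2) = Pow(Add(-1, -5), 2) = Pow(-6, 2) = 36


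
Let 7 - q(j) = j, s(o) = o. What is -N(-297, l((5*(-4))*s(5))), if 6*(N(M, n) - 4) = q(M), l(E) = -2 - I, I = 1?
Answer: -164/3 ≈ -54.667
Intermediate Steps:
q(j) = 7 - j
l(E) = -3 (l(E) = -2 - 1*1 = -2 - 1 = -3)
N(M, n) = 31/6 - M/6 (N(M, n) = 4 + (7 - M)/6 = 4 + (7/6 - M/6) = 31/6 - M/6)
-N(-297, l((5*(-4))*s(5))) = -(31/6 - 1/6*(-297)) = -(31/6 + 99/2) = -1*164/3 = -164/3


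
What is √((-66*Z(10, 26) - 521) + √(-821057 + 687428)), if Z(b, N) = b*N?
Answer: √(-17681 + I*√133629) ≈ 1.374 + 132.98*I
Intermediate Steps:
Z(b, N) = N*b
√((-66*Z(10, 26) - 521) + √(-821057 + 687428)) = √((-1716*10 - 521) + √(-821057 + 687428)) = √((-66*260 - 521) + √(-133629)) = √((-17160 - 521) + I*√133629) = √(-17681 + I*√133629)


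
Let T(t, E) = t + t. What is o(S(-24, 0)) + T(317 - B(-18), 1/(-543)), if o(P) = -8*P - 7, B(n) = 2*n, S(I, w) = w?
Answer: 699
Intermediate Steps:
o(P) = -7 - 8*P
T(t, E) = 2*t
o(S(-24, 0)) + T(317 - B(-18), 1/(-543)) = (-7 - 8*0) + 2*(317 - 2*(-18)) = (-7 + 0) + 2*(317 - 1*(-36)) = -7 + 2*(317 + 36) = -7 + 2*353 = -7 + 706 = 699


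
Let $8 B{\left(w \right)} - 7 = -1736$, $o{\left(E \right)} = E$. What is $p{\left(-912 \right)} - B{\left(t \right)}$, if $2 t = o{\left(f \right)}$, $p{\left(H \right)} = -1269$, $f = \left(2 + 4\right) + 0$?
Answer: $- \frac{8423}{8} \approx -1052.9$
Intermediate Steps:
$f = 6$ ($f = 6 + 0 = 6$)
$t = 3$ ($t = \frac{1}{2} \cdot 6 = 3$)
$B{\left(w \right)} = - \frac{1729}{8}$ ($B{\left(w \right)} = \frac{7}{8} + \frac{1}{8} \left(-1736\right) = \frac{7}{8} - 217 = - \frac{1729}{8}$)
$p{\left(-912 \right)} - B{\left(t \right)} = -1269 - - \frac{1729}{8} = -1269 + \frac{1729}{8} = - \frac{8423}{8}$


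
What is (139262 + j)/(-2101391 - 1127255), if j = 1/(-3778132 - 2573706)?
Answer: -884569663555/20507836351348 ≈ -0.043133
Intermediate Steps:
j = -1/6351838 (j = 1/(-6351838) = -1/6351838 ≈ -1.5743e-7)
(139262 + j)/(-2101391 - 1127255) = (139262 - 1/6351838)/(-2101391 - 1127255) = (884569663555/6351838)/(-3228646) = (884569663555/6351838)*(-1/3228646) = -884569663555/20507836351348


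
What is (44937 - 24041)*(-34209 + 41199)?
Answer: 146063040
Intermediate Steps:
(44937 - 24041)*(-34209 + 41199) = 20896*6990 = 146063040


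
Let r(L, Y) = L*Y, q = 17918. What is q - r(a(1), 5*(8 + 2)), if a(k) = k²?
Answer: 17868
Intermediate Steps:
q - r(a(1), 5*(8 + 2)) = 17918 - 1²*5*(8 + 2) = 17918 - 5*10 = 17918 - 50 = 17868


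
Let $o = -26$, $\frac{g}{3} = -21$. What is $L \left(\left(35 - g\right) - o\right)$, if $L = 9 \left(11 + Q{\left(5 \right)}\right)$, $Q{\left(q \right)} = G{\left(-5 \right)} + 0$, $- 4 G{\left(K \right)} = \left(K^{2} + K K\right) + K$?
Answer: $-279$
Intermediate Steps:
$g = -63$ ($g = 3 \left(-21\right) = -63$)
$G{\left(K \right)} = - \frac{K^{2}}{2} - \frac{K}{4}$ ($G{\left(K \right)} = - \frac{\left(K^{2} + K K\right) + K}{4} = - \frac{\left(K^{2} + K^{2}\right) + K}{4} = - \frac{2 K^{2} + K}{4} = - \frac{K + 2 K^{2}}{4} = - \frac{K^{2}}{2} - \frac{K}{4}$)
$Q{\left(q \right)} = - \frac{45}{4}$ ($Q{\left(q \right)} = \left(- \frac{1}{4}\right) \left(-5\right) \left(1 + 2 \left(-5\right)\right) + 0 = \left(- \frac{1}{4}\right) \left(-5\right) \left(1 - 10\right) + 0 = \left(- \frac{1}{4}\right) \left(-5\right) \left(-9\right) + 0 = - \frac{45}{4} + 0 = - \frac{45}{4}$)
$L = - \frac{9}{4}$ ($L = 9 \left(11 - \frac{45}{4}\right) = 9 \left(- \frac{1}{4}\right) = - \frac{9}{4} \approx -2.25$)
$L \left(\left(35 - g\right) - o\right) = - \frac{9 \left(\left(35 - -63\right) - -26\right)}{4} = - \frac{9 \left(\left(35 + 63\right) + 26\right)}{4} = - \frac{9 \left(98 + 26\right)}{4} = \left(- \frac{9}{4}\right) 124 = -279$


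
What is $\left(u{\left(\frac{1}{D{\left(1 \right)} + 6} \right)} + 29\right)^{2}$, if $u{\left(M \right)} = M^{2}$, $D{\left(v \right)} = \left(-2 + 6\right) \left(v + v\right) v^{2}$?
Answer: $\frac{32319225}{38416} \approx 841.3$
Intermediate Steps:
$D{\left(v \right)} = 8 v^{3}$ ($D{\left(v \right)} = 4 \cdot 2 v v^{2} = 8 v v^{2} = 8 v^{3}$)
$\left(u{\left(\frac{1}{D{\left(1 \right)} + 6} \right)} + 29\right)^{2} = \left(\left(\frac{1}{8 \cdot 1^{3} + 6}\right)^{2} + 29\right)^{2} = \left(\left(\frac{1}{8 \cdot 1 + 6}\right)^{2} + 29\right)^{2} = \left(\left(\frac{1}{8 + 6}\right)^{2} + 29\right)^{2} = \left(\left(\frac{1}{14}\right)^{2} + 29\right)^{2} = \left(\frac{1}{196} + 29\right)^{2} = \left(\frac{5685}{196}\right)^{2} = \frac{32319225}{38416}$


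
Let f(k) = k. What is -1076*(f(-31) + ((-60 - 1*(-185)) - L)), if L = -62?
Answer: -167856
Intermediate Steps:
-1076*(f(-31) + ((-60 - 1*(-185)) - L)) = -1076*(-31 + ((-60 - 1*(-185)) - 1*(-62))) = -1076*(-31 + ((-60 + 185) + 62)) = -1076*(-31 + (125 + 62)) = -1076*(-31 + 187) = -1076*156 = -167856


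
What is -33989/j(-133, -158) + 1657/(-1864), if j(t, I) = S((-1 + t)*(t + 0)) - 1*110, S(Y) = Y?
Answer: -282635/100656 ≈ -2.8079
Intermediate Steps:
j(t, I) = -110 + t*(-1 + t) (j(t, I) = (-1 + t)*(t + 0) - 1*110 = (-1 + t)*t - 110 = t*(-1 + t) - 110 = -110 + t*(-1 + t))
-33989/j(-133, -158) + 1657/(-1864) = -33989/(-110 - 133*(-1 - 133)) + 1657/(-1864) = -33989/(-110 - 133*(-134)) + 1657*(-1/1864) = -33989/(-110 + 17822) - 1657/1864 = -33989/17712 - 1657/1864 = -33989*1/17712 - 1657/1864 = -829/432 - 1657/1864 = -282635/100656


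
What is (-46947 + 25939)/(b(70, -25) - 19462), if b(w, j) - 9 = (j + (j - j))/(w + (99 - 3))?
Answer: 3487328/3229223 ≈ 1.0799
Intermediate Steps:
b(w, j) = 9 + j/(96 + w) (b(w, j) = 9 + (j + (j - j))/(w + (99 - 3)) = 9 + (j + 0)/(w + 96) = 9 + j/(96 + w))
(-46947 + 25939)/(b(70, -25) - 19462) = (-46947 + 25939)/((864 - 25 + 9*70)/(96 + 70) - 19462) = -21008/((864 - 25 + 630)/166 - 19462) = -21008/((1/166)*1469 - 19462) = -21008/(1469/166 - 19462) = -21008/(-3229223/166) = -21008*(-166/3229223) = 3487328/3229223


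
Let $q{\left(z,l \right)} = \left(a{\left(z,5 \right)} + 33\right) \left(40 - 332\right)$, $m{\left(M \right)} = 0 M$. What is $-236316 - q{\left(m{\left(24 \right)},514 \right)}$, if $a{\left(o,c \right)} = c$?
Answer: $-225220$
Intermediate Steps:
$m{\left(M \right)} = 0$
$q{\left(z,l \right)} = -11096$ ($q{\left(z,l \right)} = \left(5 + 33\right) \left(40 - 332\right) = 38 \left(-292\right) = -11096$)
$-236316 - q{\left(m{\left(24 \right)},514 \right)} = -236316 - -11096 = -236316 + 11096 = -225220$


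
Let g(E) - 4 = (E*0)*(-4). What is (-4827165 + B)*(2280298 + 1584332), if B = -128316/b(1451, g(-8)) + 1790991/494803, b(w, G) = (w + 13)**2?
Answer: -274777852888022972989655/14729295704 ≈ -1.8655e+13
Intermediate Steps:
g(E) = 4 (g(E) = 4 + (E*0)*(-4) = 4 + 0*(-4) = 4 + 0 = 4)
b(w, G) = (13 + w)**2
B = 314594392049/88375774224 (B = -128316/(13 + 1451)**2 + 1790991/494803 = -128316/(1464**2) + 1790991*(1/494803) = -128316/2143296 + 1790991/494803 = -128316*1/2143296 + 1790991/494803 = -10693/178608 + 1790991/494803 = 314594392049/88375774224 ≈ 3.5597)
(-4827165 + B)*(2280298 + 1584332) = (-4827165 + 314594392049/88375774224)*(2280298 + 1584332) = -426604129587602911/88375774224*3864630 = -274777852888022972989655/14729295704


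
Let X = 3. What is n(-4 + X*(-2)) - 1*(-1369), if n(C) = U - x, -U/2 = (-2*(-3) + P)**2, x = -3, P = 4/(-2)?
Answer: 1340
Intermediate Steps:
P = -2 (P = 4*(-1/2) = -2)
U = -32 (U = -2*(-2*(-3) - 2)**2 = -2*(6 - 2)**2 = -2*4**2 = -2*16 = -32)
n(C) = -29 (n(C) = -32 - 1*(-3) = -32 + 3 = -29)
n(-4 + X*(-2)) - 1*(-1369) = -29 - 1*(-1369) = -29 + 1369 = 1340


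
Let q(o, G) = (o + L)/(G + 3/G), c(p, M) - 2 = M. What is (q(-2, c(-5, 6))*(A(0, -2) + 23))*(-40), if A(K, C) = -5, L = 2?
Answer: 0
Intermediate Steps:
c(p, M) = 2 + M
q(o, G) = (2 + o)/(G + 3/G) (q(o, G) = (o + 2)/(G + 3/G) = (2 + o)/(G + 3/G))
(q(-2, c(-5, 6))*(A(0, -2) + 23))*(-40) = (((2 + 6)*(2 - 2)/(3 + (2 + 6)**2))*(-5 + 23))*(-40) = ((8*0/(3 + 8**2))*18)*(-40) = ((8*0/(3 + 64))*18)*(-40) = ((8*0/67)*18)*(-40) = ((8*(1/67)*0)*18)*(-40) = (0*18)*(-40) = 0*(-40) = 0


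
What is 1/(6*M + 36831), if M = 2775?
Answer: 1/53481 ≈ 1.8698e-5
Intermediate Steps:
1/(6*M + 36831) = 1/(6*2775 + 36831) = 1/(16650 + 36831) = 1/53481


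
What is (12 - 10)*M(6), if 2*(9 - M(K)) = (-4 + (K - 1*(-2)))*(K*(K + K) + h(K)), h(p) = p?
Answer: -294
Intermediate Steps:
M(K) = 9 - (-2 + K)*(K + 2*K²)/2 (M(K) = 9 - (-4 + (K - 1*(-2)))*(K*(K + K) + K)/2 = 9 - (-4 + (K + 2))*(K*(2*K) + K)/2 = 9 - (-4 + (2 + K))*(2*K² + K)/2 = 9 - (-2 + K)*(K + 2*K²)/2)
(12 - 10)*M(6) = (12 - 10)*(9 + 6 - 1*6³ + (3/2)*6²) = 2*(9 + 6 - 1*216 + (3/2)*36) = 2*(9 + 6 - 216 + 54) = 2*(-147) = -294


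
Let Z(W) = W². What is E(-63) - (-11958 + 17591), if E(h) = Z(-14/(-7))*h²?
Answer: 10243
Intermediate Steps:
E(h) = 4*h² (E(h) = (-14/(-7))²*h² = (-14*(-⅐))²*h² = 2²*h² = 4*h²)
E(-63) - (-11958 + 17591) = 4*(-63)² - (-11958 + 17591) = 4*3969 - 1*5633 = 15876 - 5633 = 10243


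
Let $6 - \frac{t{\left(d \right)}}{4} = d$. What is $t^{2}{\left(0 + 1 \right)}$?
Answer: $400$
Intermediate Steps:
$t{\left(d \right)} = 24 - 4 d$
$t^{2}{\left(0 + 1 \right)} = \left(24 - 4 \left(0 + 1\right)\right)^{2} = \left(24 - 4\right)^{2} = 20^{2} = 400$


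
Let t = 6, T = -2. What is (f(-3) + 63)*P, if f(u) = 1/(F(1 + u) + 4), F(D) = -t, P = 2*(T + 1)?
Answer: -125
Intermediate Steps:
P = -2 (P = 2*(-2 + 1) = 2*(-1) = -2)
F(D) = -6 (F(D) = -1*6 = -6)
f(u) = -1/2 (f(u) = 1/(-6 + 4) = 1/(-2) = -1/2)
(f(-3) + 63)*P = (-1/2 + 63)*(-2) = (125/2)*(-2) = -125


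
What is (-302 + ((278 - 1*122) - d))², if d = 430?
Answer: 331776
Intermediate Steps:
(-302 + ((278 - 1*122) - d))² = (-302 + ((278 - 1*122) - 1*430))² = (-302 + ((278 - 122) - 430))² = (-302 + (156 - 430))² = (-302 - 274)² = (-576)² = 331776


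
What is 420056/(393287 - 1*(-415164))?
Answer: 60008/115493 ≈ 0.51958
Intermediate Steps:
420056/(393287 - 1*(-415164)) = 420056/(393287 + 415164) = 420056/808451 = 420056*(1/808451) = 60008/115493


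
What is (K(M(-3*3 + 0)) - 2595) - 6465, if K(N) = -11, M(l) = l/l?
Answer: -9071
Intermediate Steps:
M(l) = 1
(K(M(-3*3 + 0)) - 2595) - 6465 = (-11 - 2595) - 6465 = -2606 - 6465 = -9071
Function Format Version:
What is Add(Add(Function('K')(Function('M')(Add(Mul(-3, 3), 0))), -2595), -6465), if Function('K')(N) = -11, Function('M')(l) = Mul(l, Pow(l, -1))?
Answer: -9071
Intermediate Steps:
Function('M')(l) = 1
Add(Add(Function('K')(Function('M')(Add(Mul(-3, 3), 0))), -2595), -6465) = Add(Add(-11, -2595), -6465) = Add(-2606, -6465) = -9071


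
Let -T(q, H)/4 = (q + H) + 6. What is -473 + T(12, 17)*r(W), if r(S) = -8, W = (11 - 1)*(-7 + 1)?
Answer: 647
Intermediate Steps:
T(q, H) = -24 - 4*H - 4*q (T(q, H) = -4*((q + H) + 6) = -4*((H + q) + 6) = -4*(6 + H + q) = -24 - 4*H - 4*q)
W = -60 (W = 10*(-6) = -60)
-473 + T(12, 17)*r(W) = -473 + (-24 - 4*17 - 4*12)*(-8) = -473 + (-24 - 68 - 48)*(-8) = -473 - 140*(-8) = -473 + 1120 = 647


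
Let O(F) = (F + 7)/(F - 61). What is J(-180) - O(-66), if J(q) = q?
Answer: -22919/127 ≈ -180.46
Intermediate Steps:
O(F) = (7 + F)/(-61 + F)
J(-180) - O(-66) = -180 - (7 - 66)/(-61 - 66) = -180 - (-59)/(-127) = -180 - (-1)*(-59)/127 = -180 - 1*59/127 = -180 - 59/127 = -22919/127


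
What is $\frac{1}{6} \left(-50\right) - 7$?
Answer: $- \frac{46}{3} \approx -15.333$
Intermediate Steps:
$\frac{1}{6} \left(-50\right) - 7 = - \frac{25}{3} - 7 = - \frac{46}{3}$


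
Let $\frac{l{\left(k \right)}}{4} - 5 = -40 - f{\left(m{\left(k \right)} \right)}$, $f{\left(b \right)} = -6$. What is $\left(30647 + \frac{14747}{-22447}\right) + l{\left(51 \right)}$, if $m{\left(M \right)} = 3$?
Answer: $\frac{685314610}{22447} \approx 30530.0$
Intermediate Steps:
$l{\left(k \right)} = -116$ ($l{\left(k \right)} = 20 + 4 \left(-40 - -6\right) = 20 + 4 \left(-40 + 6\right) = 20 + 4 \left(-34\right) = 20 - 136 = -116$)
$\left(30647 + \frac{14747}{-22447}\right) + l{\left(51 \right)} = \left(30647 + \frac{14747}{-22447}\right) - 116 = \left(30647 + 14747 \left(- \frac{1}{22447}\right)\right) - 116 = \left(30647 - \frac{14747}{22447}\right) - 116 = \frac{687918462}{22447} - 116 = \frac{685314610}{22447}$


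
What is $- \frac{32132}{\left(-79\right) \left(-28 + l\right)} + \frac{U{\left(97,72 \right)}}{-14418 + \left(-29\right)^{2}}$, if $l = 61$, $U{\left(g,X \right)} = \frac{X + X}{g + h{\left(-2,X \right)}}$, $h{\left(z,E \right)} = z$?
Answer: $\frac{41443960172}{3362547705} \approx 12.325$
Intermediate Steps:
$U{\left(g,X \right)} = \frac{2 X}{-2 + g}$ ($U{\left(g,X \right)} = \frac{X + X}{g - 2} = \frac{2 X}{-2 + g}$)
$- \frac{32132}{\left(-79\right) \left(-28 + l\right)} + \frac{U{\left(97,72 \right)}}{-14418 + \left(-29\right)^{2}} = - \frac{32132}{\left(-79\right) \left(-28 + 61\right)} + \frac{2 \cdot 72 \frac{1}{-2 + 97}}{-14418 + \left(-29\right)^{2}} = - \frac{32132}{\left(-79\right) 33} + \frac{2 \cdot 72 \cdot \frac{1}{95}}{-14418 + 841} = - \frac{32132}{-2607} + \frac{2 \cdot 72 \cdot \frac{1}{95}}{-13577} = \left(-32132\right) \left(- \frac{1}{2607}\right) + \frac{144}{95} \left(- \frac{1}{13577}\right) = \frac{32132}{2607} - \frac{144}{1289815} = \frac{41443960172}{3362547705}$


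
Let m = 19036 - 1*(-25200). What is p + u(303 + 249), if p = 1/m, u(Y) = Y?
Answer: 24418273/44236 ≈ 552.00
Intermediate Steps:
m = 44236 (m = 19036 + 25200 = 44236)
p = 1/44236 ≈ 2.2606e-5
p + u(303 + 249) = 1/44236 + (303 + 249) = 1/44236 + 552 = 24418273/44236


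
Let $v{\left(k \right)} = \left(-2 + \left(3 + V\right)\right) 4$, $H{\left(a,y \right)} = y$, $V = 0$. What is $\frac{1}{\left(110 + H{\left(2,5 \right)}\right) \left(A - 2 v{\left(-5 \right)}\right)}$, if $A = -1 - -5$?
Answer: $- \frac{1}{460} \approx -0.0021739$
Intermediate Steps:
$A = 4$ ($A = -1 + 5 = 4$)
$v{\left(k \right)} = 4$ ($v{\left(k \right)} = \left(-2 + \left(3 + 0\right)\right) 4 = \left(-2 + 3\right) 4 = 1 \cdot 4 = 4$)
$\frac{1}{\left(110 + H{\left(2,5 \right)}\right) \left(A - 2 v{\left(-5 \right)}\right)} = \frac{1}{\left(110 + 5\right) \left(4 - 8\right)} = \frac{1}{115 \left(4 - 8\right)} = \frac{1}{115 \left(-4\right)} = \frac{1}{-460} = - \frac{1}{460}$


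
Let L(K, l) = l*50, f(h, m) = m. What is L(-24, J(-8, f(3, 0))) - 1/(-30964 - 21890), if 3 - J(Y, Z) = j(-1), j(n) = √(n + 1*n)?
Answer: 7928101/52854 - 50*I*√2 ≈ 150.0 - 70.711*I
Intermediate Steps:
j(n) = √2*√n (j(n) = √(n + n) = √(2*n) = √2*√n)
J(Y, Z) = 3 - I*√2 (J(Y, Z) = 3 - √2*√(-1) = 3 - √2*I = 3 - I*√2)
L(K, l) = 50*l
L(-24, J(-8, f(3, 0))) - 1/(-30964 - 21890) = 50*(3 - I*√2) - 1/(-30964 - 21890) = (150 - 50*I*√2) - 1/(-52854) = (150 - 50*I*√2) - 1*(-1/52854) = (150 - 50*I*√2) + 1/52854 = 7928101/52854 - 50*I*√2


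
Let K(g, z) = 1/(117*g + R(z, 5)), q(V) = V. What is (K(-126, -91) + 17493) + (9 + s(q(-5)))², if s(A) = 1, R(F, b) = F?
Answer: 260956968/14833 ≈ 17593.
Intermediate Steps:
K(g, z) = 1/(z + 117*g) (K(g, z) = 1/(117*g + z) = 1/(z + 117*g))
(K(-126, -91) + 17493) + (9 + s(q(-5)))² = (1/(-91 + 117*(-126)) + 17493) + (9 + 1)² = (1/(-91 - 14742) + 17493) + 10² = (1/(-14833) + 17493) + 100 = (-1/14833 + 17493) + 100 = 259473668/14833 + 100 = 260956968/14833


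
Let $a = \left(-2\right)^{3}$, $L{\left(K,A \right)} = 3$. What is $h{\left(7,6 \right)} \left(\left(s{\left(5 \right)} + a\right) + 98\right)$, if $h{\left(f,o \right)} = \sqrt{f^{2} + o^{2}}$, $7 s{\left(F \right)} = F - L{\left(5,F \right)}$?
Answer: $\frac{632 \sqrt{85}}{7} \approx 832.39$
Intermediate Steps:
$s{\left(F \right)} = - \frac{3}{7} + \frac{F}{7}$ ($s{\left(F \right)} = \frac{F - 3}{7} = \frac{-3 + F}{7} = - \frac{3}{7} + \frac{F}{7}$)
$a = -8$
$h{\left(7,6 \right)} \left(\left(s{\left(5 \right)} + a\right) + 98\right) = \sqrt{7^{2} + 6^{2}} \left(\left(\left(- \frac{3}{7} + \frac{1}{7} \cdot 5\right) - 8\right) + 98\right) = \sqrt{49 + 36} \left(\left(\left(- \frac{3}{7} + \frac{5}{7}\right) - 8\right) + 98\right) = \sqrt{85} \left(\left(\frac{2}{7} - 8\right) + 98\right) = \sqrt{85} \left(- \frac{54}{7} + 98\right) = \sqrt{85} \cdot \frac{632}{7} = \frac{632 \sqrt{85}}{7}$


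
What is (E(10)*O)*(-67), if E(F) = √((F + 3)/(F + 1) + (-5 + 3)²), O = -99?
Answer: 603*√627 ≈ 15099.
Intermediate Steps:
E(F) = √(4 + (3 + F)/(1 + F)) (E(F) = √((3 + F)/(1 + F) + (-2)²) = √((3 + F)/(1 + F) + 4) = √(4 + (3 + F)/(1 + F)))
(E(10)*O)*(-67) = (√((7 + 5*10)/(1 + 10))*(-99))*(-67) = (√((7 + 50)/11)*(-99))*(-67) = (√((1/11)*57)*(-99))*(-67) = (√(57/11)*(-99))*(-67) = ((√627/11)*(-99))*(-67) = -9*√627*(-67) = 603*√627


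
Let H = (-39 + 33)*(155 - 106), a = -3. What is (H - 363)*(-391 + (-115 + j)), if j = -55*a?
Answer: 224037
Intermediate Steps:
j = 165 (j = -55*(-3) = 165)
H = -294 (H = -6*49 = -294)
(H - 363)*(-391 + (-115 + j)) = (-294 - 363)*(-391 + (-115 + 165)) = -657*(-391 + 50) = -657*(-341) = 224037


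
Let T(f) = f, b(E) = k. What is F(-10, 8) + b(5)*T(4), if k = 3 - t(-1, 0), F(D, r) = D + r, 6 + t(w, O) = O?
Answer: 34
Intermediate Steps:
t(w, O) = -6 + O
k = 9 (k = 3 - (-6 + 0) = 3 - 1*(-6) = 3 + 6 = 9)
b(E) = 9
F(-10, 8) + b(5)*T(4) = (-10 + 8) + 9*4 = -2 + 36 = 34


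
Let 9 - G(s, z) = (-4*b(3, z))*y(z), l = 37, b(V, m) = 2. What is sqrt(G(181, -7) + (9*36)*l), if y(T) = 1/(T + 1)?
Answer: sqrt(107961)/3 ≈ 109.52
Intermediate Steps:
y(T) = 1/(1 + T)
G(s, z) = 9 + 8/(1 + z) (G(s, z) = 9 - (-4*2)/(1 + z) = 9 - (-8)/(1 + z) = 9 + 8/(1 + z))
sqrt(G(181, -7) + (9*36)*l) = sqrt((17 + 9*(-7))/(1 - 7) + (9*36)*37) = sqrt((17 - 63)/(-6) + 324*37) = sqrt(-1/6*(-46) + 11988) = sqrt(23/3 + 11988) = sqrt(35987/3) = sqrt(107961)/3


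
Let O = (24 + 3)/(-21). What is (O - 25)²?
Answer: 33856/49 ≈ 690.94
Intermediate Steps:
O = -9/7 (O = 27*(-1/21) = -9/7 ≈ -1.2857)
(O - 25)² = (-9/7 - 25)² = (-184/7)² = 33856/49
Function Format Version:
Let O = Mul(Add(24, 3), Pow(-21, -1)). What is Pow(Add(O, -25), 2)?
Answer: Rational(33856, 49) ≈ 690.94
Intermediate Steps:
O = Rational(-9, 7) (O = Mul(27, Rational(-1, 21)) = Rational(-9, 7) ≈ -1.2857)
Pow(Add(O, -25), 2) = Pow(Add(Rational(-9, 7), -25), 2) = Pow(Rational(-184, 7), 2) = Rational(33856, 49)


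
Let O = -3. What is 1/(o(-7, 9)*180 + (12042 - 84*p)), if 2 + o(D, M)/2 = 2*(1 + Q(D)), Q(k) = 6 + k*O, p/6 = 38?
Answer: 1/12330 ≈ 8.1103e-5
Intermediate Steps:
p = 228 (p = 6*38 = 228)
Q(k) = 6 - 3*k (Q(k) = 6 + k*(-3) = 6 - 3*k)
o(D, M) = 24 - 12*D (o(D, M) = -4 + 2*(2*(1 + (6 - 3*D))) = -4 + 2*(2*(7 - 3*D)) = -4 + 2*(14 - 6*D) = -4 + (28 - 12*D) = 24 - 12*D)
1/(o(-7, 9)*180 + (12042 - 84*p)) = 1/((24 - 12*(-7))*180 + (12042 - 84*228)) = 1/((24 + 84)*180 + (12042 - 19152)) = 1/(108*180 - 7110) = 1/(19440 - 7110) = 1/12330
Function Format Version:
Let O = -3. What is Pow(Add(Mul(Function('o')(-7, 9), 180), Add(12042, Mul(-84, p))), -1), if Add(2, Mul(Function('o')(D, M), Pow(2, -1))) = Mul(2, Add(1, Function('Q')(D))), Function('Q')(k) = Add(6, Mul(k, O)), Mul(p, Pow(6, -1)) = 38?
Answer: Rational(1, 12330) ≈ 8.1103e-5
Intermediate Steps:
p = 228 (p = Mul(6, 38) = 228)
Function('Q')(k) = Add(6, Mul(-3, k)) (Function('Q')(k) = Add(6, Mul(k, -3)) = Add(6, Mul(-3, k)))
Function('o')(D, M) = Add(24, Mul(-12, D)) (Function('o')(D, M) = Add(-4, Mul(2, Mul(2, Add(1, Add(6, Mul(-3, D)))))) = Add(-4, Mul(2, Mul(2, Add(7, Mul(-3, D))))) = Add(-4, Mul(2, Add(14, Mul(-6, D)))) = Add(-4, Add(28, Mul(-12, D))) = Add(24, Mul(-12, D)))
Pow(Add(Mul(Function('o')(-7, 9), 180), Add(12042, Mul(-84, p))), -1) = Pow(Add(Mul(Add(24, Mul(-12, -7)), 180), Add(12042, Mul(-84, 228))), -1) = Pow(Add(Mul(Add(24, 84), 180), Add(12042, -19152)), -1) = Pow(Add(Mul(108, 180), -7110), -1) = Pow(Add(19440, -7110), -1) = Pow(12330, -1) = Rational(1, 12330)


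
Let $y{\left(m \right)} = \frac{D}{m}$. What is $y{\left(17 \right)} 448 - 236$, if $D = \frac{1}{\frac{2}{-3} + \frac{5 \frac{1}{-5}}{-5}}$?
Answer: $- \frac{4972}{17} \approx -292.47$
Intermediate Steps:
$D = - \frac{15}{7}$ ($D = \frac{1}{2 \left(- \frac{1}{3}\right) + 5 \left(- \frac{1}{5}\right) \left(- \frac{1}{5}\right)} = \frac{1}{- \frac{2}{3} - - \frac{1}{5}} = \frac{1}{- \frac{2}{3} + \frac{1}{5}} = \frac{1}{- \frac{7}{15}} = - \frac{15}{7} \approx -2.1429$)
$y{\left(m \right)} = - \frac{15}{7 m}$
$y{\left(17 \right)} 448 - 236 = - \frac{15}{7 \cdot 17} \cdot 448 - 236 = \left(- \frac{15}{7}\right) \frac{1}{17} \cdot 448 - 236 = \left(- \frac{15}{119}\right) 448 - 236 = - \frac{960}{17} - 236 = - \frac{4972}{17}$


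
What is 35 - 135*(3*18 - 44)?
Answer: -1315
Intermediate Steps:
35 - 135*(3*18 - 44) = 35 - 135*(54 - 44) = 35 - 135*10 = 35 - 1350 = -1315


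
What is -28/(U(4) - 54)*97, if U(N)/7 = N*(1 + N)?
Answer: -1358/43 ≈ -31.581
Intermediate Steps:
U(N) = 7*N*(1 + N) (U(N) = 7*(N*(1 + N)) = 7*N*(1 + N))
-28/(U(4) - 54)*97 = -28/(7*4*(1 + 4) - 54)*97 = -28/(7*4*5 - 54)*97 = -28/(140 - 54)*97 = -28/86*97 = -28*1/86*97 = -14/43*97 = -1358/43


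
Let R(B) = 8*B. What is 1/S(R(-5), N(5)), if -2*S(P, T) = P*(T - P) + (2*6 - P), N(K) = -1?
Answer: 1/754 ≈ 0.0013263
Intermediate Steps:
S(P, T) = -6 + P/2 - P*(T - P)/2 (S(P, T) = -(P*(T - P) + (2*6 - P))/2 = -(P*(T - P) + (12 - P))/2 = -(12 - P + P*(T - P))/2 = -6 + P/2 - P*(T - P)/2)
1/S(R(-5), N(5)) = 1/(-6 + (8*(-5))/2 + (8*(-5))**2/2 - 1/2*8*(-5)*(-1)) = 1/(-6 + (1/2)*(-40) + (1/2)*(-40)**2 - 1/2*(-40)*(-1)) = 1/(-6 - 20 + (1/2)*1600 - 20) = 1/(-6 - 20 + 800 - 20) = 1/754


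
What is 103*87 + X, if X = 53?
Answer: 9014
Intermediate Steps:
103*87 + X = 103*87 + 53 = 8961 + 53 = 9014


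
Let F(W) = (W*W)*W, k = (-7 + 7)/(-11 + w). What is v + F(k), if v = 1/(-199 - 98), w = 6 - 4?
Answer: -1/297 ≈ -0.0033670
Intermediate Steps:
w = 2
k = 0 (k = (-7 + 7)/(-11 + 2) = 0/(-9) = 0*(-⅑) = 0)
F(W) = W³ (F(W) = W²*W = W³)
v = -1/297 (v = 1/(-297) = -1/297 ≈ -0.0033670)
v + F(k) = -1/297 + 0³ = -1/297 + 0 = -1/297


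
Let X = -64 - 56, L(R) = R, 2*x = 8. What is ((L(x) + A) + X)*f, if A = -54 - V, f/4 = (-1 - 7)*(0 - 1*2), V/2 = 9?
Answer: -12032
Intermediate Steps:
V = 18 (V = 2*9 = 18)
x = 4 (x = (1/2)*8 = 4)
X = -120
f = 64 (f = 4*((-1 - 7)*(0 - 1*2)) = 4*(-8*(0 - 2)) = 4*(-8*(-2)) = 4*16 = 64)
A = -72 (A = -54 - 1*18 = -54 - 18 = -72)
((L(x) + A) + X)*f = ((4 - 72) - 120)*64 = (-68 - 120)*64 = -188*64 = -12032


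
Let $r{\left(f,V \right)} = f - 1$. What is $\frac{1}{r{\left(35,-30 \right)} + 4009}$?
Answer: $\frac{1}{4043} \approx 0.00024734$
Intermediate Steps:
$r{\left(f,V \right)} = -1 + f$ ($r{\left(f,V \right)} = f - 1 = -1 + f$)
$\frac{1}{r{\left(35,-30 \right)} + 4009} = \frac{1}{\left(-1 + 35\right) + 4009} = \frac{1}{34 + 4009} = \frac{1}{4043}$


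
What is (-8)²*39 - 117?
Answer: 2379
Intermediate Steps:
(-8)²*39 - 117 = 64*39 - 117 = 2496 - 117 = 2379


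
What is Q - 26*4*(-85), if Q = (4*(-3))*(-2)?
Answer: 8864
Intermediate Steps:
Q = 24 (Q = -12*(-2) = 24)
Q - 26*4*(-85) = 24 - 26*4*(-85) = 24 - 104*(-85) = 24 + 8840 = 8864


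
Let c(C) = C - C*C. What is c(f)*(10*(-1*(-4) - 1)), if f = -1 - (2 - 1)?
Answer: -180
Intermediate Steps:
f = -2 (f = -1 - 1*1 = -1 - 1 = -2)
c(C) = C - C²
c(f)*(10*(-1*(-4) - 1)) = (-2*(1 - 1*(-2)))*(10*(-1*(-4) - 1)) = (-2*(1 + 2))*(10*(4 - 1)) = (-2*3)*(10*3) = -6*30 = -180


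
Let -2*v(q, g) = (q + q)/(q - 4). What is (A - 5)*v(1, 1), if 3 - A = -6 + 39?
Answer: -35/3 ≈ -11.667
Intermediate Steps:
v(q, g) = -q/(-4 + q) (v(q, g) = -(q + q)/(2*(q - 4)) = -2*q/(2*(-4 + q)) = -q/(-4 + q))
A = -30 (A = 3 - (-6 + 39) = 3 - 1*33 = 3 - 33 = -30)
(A - 5)*v(1, 1) = (-30 - 5)*(-1*1/(-4 + 1)) = -(-35)/(-3) = -(-35)*(-1)/3 = -35*⅓ = -35/3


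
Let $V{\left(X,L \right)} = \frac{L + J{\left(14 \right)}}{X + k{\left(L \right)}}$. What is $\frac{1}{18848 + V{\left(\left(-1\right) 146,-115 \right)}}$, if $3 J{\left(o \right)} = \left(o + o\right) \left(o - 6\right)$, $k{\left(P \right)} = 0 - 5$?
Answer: $\frac{453}{8538265} \approx 5.3055 \cdot 10^{-5}$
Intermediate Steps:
$k{\left(P \right)} = -5$
$J{\left(o \right)} = \frac{2 o \left(-6 + o\right)}{3}$ ($J{\left(o \right)} = \frac{\left(o + o\right) \left(o - 6\right)}{3} = \frac{2 o \left(-6 + o\right)}{3}$)
$V{\left(X,L \right)} = \frac{\frac{224}{3} + L}{-5 + X}$ ($V{\left(X,L \right)} = \frac{L + \frac{2}{3} \cdot 14 \left(-6 + 14\right)}{X - 5} = \frac{L + \frac{2}{3} \cdot 14 \cdot 8}{-5 + X} = \frac{L + \frac{224}{3}}{-5 + X} = \frac{\frac{224}{3} + L}{-5 + X}$)
$\frac{1}{18848 + V{\left(\left(-1\right) 146,-115 \right)}} = \frac{1}{18848 + \frac{\frac{224}{3} - 115}{-5 - 146}} = \frac{1}{18848 + \frac{1}{-5 - 146} \left(- \frac{121}{3}\right)} = \frac{1}{18848 + \frac{1}{-151} \left(- \frac{121}{3}\right)} = \frac{1}{18848 - - \frac{121}{453}} = \frac{1}{18848 + \frac{121}{453}} = \frac{1}{\frac{8538265}{453}} = \frac{453}{8538265}$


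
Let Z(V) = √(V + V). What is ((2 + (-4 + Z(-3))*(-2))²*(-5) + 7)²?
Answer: -100871 - 149200*I*√6 ≈ -1.0087e+5 - 3.6546e+5*I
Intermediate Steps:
Z(V) = √2*√V (Z(V) = √(2*V) = √2*√V)
((2 + (-4 + Z(-3))*(-2))²*(-5) + 7)² = ((2 + (-4 + √2*√(-3))*(-2))²*(-5) + 7)² = ((2 + (-4 + √2*(I*√3))*(-2))²*(-5) + 7)² = ((2 + (-4 + I*√6)*(-2))²*(-5) + 7)² = ((2 + (8 - 2*I*√6))²*(-5) + 7)² = ((10 - 2*I*√6)²*(-5) + 7)² = (-5*(10 - 2*I*√6)² + 7)² = (7 - 5*(10 - 2*I*√6)²)²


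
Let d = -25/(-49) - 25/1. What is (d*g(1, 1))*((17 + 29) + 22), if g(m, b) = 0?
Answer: 0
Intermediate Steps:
d = -1200/49 (d = -25*(-1/49) - 25*1 = 25/49 - 25 = -1200/49 ≈ -24.490)
(d*g(1, 1))*((17 + 29) + 22) = (-1200/49*0)*((17 + 29) + 22) = 0*(46 + 22) = 0*68 = 0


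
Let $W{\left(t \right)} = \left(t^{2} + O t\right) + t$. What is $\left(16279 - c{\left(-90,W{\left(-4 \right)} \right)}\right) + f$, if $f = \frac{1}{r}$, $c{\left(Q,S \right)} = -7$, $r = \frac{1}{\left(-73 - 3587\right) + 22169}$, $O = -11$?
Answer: $34795$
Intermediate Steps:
$r = \frac{1}{18509}$ ($r = \frac{1}{\left(-73 - 3587\right) + 22169} = \frac{1}{-3660 + 22169} = \frac{1}{18509} \approx 5.4028 \cdot 10^{-5}$)
$W{\left(t \right)} = t^{2} - 10 t$ ($W{\left(t \right)} = \left(t^{2} - 11 t\right) + t = t^{2} - 10 t$)
$f = 18509$ ($f = \frac{1}{\frac{1}{18509}} = 18509$)
$\left(16279 - c{\left(-90,W{\left(-4 \right)} \right)}\right) + f = \left(16279 - -7\right) + 18509 = \left(16279 + 7\right) + 18509 = 16286 + 18509 = 34795$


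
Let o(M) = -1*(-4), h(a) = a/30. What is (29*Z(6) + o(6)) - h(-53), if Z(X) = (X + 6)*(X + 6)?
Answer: 125453/30 ≈ 4181.8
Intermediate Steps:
Z(X) = (6 + X)² (Z(X) = (6 + X)*(6 + X) = (6 + X)²)
h(a) = a/30 (h(a) = a*(1/30) = a/30)
o(M) = 4
(29*Z(6) + o(6)) - h(-53) = (29*(6 + 6)² + 4) - (-53)/30 = (29*12² + 4) - 1*(-53/30) = (29*144 + 4) + 53/30 = (4176 + 4) + 53/30 = 4180 + 53/30 = 125453/30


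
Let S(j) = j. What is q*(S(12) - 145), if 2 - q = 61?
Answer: 7847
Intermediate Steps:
q = -59 (q = 2 - 1*61 = 2 - 61 = -59)
q*(S(12) - 145) = -59*(12 - 145) = -59*(-133) = 7847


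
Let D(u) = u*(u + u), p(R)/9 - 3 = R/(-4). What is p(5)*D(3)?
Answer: 567/2 ≈ 283.50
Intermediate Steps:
p(R) = 27 - 9*R/4 (p(R) = 27 + 9*(R/(-4)) = 27 + 9*(R*(-¼)) = 27 + 9*(-R/4) = 27 - 9*R/4)
D(u) = 2*u² (D(u) = u*(2*u) = 2*u²)
p(5)*D(3) = (27 - 9/4*5)*(2*3²) = (27 - 45/4)*(2*9) = (63/4)*18 = 567/2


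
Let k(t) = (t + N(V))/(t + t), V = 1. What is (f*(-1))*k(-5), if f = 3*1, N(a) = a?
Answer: -6/5 ≈ -1.2000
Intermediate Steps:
k(t) = (1 + t)/(2*t) (k(t) = (t + 1)/(t + t) = (1 + t)/((2*t)) = (1 + t)*(1/(2*t)) = (1 + t)/(2*t))
f = 3
(f*(-1))*k(-5) = (3*(-1))*((1/2)*(1 - 5)/(-5)) = -3*(-1)*(-4)/(2*5) = -3*2/5 = -6/5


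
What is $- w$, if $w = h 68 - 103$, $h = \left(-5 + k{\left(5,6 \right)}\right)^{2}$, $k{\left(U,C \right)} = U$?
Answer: $103$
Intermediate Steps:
$h = 0$ ($h = \left(-5 + 5\right)^{2} = 0^{2} = 0$)
$w = -103$ ($w = 0 \cdot 68 - 103 = 0 - 103 = -103$)
$- w = \left(-1\right) \left(-103\right) = 103$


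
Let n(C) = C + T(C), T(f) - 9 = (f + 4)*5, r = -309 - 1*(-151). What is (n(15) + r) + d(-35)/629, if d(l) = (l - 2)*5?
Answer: -668/17 ≈ -39.294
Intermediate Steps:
d(l) = -10 + 5*l (d(l) = (-2 + l)*5 = -10 + 5*l)
r = -158 (r = -309 + 151 = -158)
T(f) = 29 + 5*f (T(f) = 9 + (f + 4)*5 = 9 + (4 + f)*5 = 9 + (20 + 5*f) = 29 + 5*f)
n(C) = 29 + 6*C (n(C) = C + (29 + 5*C) = 29 + 6*C)
(n(15) + r) + d(-35)/629 = ((29 + 6*15) - 158) + (-10 + 5*(-35))/629 = ((29 + 90) - 158) + (-10 - 175)*(1/629) = (119 - 158) - 185*1/629 = -39 - 5/17 = -668/17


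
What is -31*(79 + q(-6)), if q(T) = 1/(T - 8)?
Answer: -34255/14 ≈ -2446.8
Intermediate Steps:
q(T) = 1/(-8 + T)
-31*(79 + q(-6)) = -31*(79 + 1/(-8 - 6)) = -31*(79 + 1/(-14)) = -31*(79 - 1/14) = -31*1105/14 = -34255/14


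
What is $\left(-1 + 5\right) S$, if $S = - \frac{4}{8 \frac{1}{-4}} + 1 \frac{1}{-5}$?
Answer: $\frac{36}{5} \approx 7.2$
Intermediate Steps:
$S = \frac{9}{5}$ ($S = - \frac{4}{8 \left(- \frac{1}{4}\right)} + 1 \left(- \frac{1}{5}\right) = - \frac{4}{-2} - \frac{1}{5} = \left(-4\right) \left(- \frac{1}{2}\right) - \frac{1}{5} = 2 - \frac{1}{5} = \frac{9}{5} \approx 1.8$)
$\left(-1 + 5\right) S = \left(-1 + 5\right) \frac{9}{5} = 4 \cdot \frac{9}{5} = \frac{36}{5}$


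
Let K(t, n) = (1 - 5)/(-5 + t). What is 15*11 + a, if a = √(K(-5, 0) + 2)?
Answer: 165 + 2*√15/5 ≈ 166.55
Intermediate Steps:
K(t, n) = -4/(-5 + t)
a = 2*√15/5 (a = √(-4/(-5 - 5) + 2) = √(-4/(-10) + 2) = √(-4*(-⅒) + 2) = √(⅖ + 2) = √(12/5) = 2*√15/5 ≈ 1.5492)
15*11 + a = 15*11 + 2*√15/5 = 165 + 2*√15/5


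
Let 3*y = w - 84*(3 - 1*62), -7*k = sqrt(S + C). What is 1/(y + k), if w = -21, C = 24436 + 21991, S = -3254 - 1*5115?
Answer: 80605/132557167 + 7*sqrt(38058)/132557167 ≈ 0.00061838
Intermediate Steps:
S = -8369 (S = -3254 - 5115 = -8369)
C = 46427
k = -sqrt(38058)/7 (k = -sqrt(-8369 + 46427)/7 = -sqrt(38058)/7 ≈ -27.869)
y = 1645 (y = (-21 - 84*(3 - 1*62))/3 = (-21 - 84*(3 - 62))/3 = (-21 - 84*(-59))/3 = (-21 + 4956)/3 = (1/3)*4935 = 1645)
1/(y + k) = 1/(1645 - sqrt(38058)/7)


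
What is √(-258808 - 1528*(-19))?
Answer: 4*I*√14361 ≈ 479.35*I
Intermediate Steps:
√(-258808 - 1528*(-19)) = √(-258808 + 29032) = √(-229776) = 4*I*√14361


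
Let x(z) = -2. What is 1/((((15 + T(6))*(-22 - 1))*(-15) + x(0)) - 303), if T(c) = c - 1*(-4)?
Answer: 1/8320 ≈ 0.00012019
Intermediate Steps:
T(c) = 4 + c (T(c) = c + 4 = 4 + c)
1/((((15 + T(6))*(-22 - 1))*(-15) + x(0)) - 303) = 1/((((15 + (4 + 6))*(-22 - 1))*(-15) - 2) - 303) = 1/((((15 + 10)*(-23))*(-15) - 2) - 303) = 1/(((25*(-23))*(-15) - 2) - 303) = 1/((-575*(-15) - 2) - 303) = 1/((8625 - 2) - 303) = 1/(8623 - 303) = 1/8320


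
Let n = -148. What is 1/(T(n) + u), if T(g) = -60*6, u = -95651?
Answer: -1/96011 ≈ -1.0415e-5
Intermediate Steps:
T(g) = -360
1/(T(n) + u) = 1/(-360 - 95651) = 1/(-96011) = -1/96011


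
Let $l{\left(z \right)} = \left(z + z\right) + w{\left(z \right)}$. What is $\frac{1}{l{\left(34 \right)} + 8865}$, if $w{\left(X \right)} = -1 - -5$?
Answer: $\frac{1}{8937} \approx 0.00011189$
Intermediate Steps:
$w{\left(X \right)} = 4$ ($w{\left(X \right)} = -1 + 5 = 4$)
$l{\left(z \right)} = 4 + 2 z$ ($l{\left(z \right)} = \left(z + z\right) + 4 = 2 z + 4 = 4 + 2 z$)
$\frac{1}{l{\left(34 \right)} + 8865} = \frac{1}{\left(4 + 2 \cdot 34\right) + 8865} = \frac{1}{\left(4 + 68\right) + 8865} = \frac{1}{72 + 8865} = \frac{1}{8937}$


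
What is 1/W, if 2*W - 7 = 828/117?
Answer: 26/183 ≈ 0.14208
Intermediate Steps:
W = 183/26 (W = 7/2 + (828/117)/2 = 7/2 + (828*(1/117))/2 = 7/2 + (1/2)*(92/13) = 7/2 + 46/13 = 183/26 ≈ 7.0385)
1/W = 1/(183/26) = 26/183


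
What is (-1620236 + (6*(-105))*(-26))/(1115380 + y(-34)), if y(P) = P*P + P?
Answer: -801928/558251 ≈ -1.4365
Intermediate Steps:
y(P) = P + P**2 (y(P) = P**2 + P = P + P**2)
(-1620236 + (6*(-105))*(-26))/(1115380 + y(-34)) = (-1620236 + (6*(-105))*(-26))/(1115380 - 34*(1 - 34)) = (-1620236 - 630*(-26))/(1115380 - 34*(-33)) = (-1620236 + 16380)/(1115380 + 1122) = -1603856/1116502 = -1603856*1/1116502 = -801928/558251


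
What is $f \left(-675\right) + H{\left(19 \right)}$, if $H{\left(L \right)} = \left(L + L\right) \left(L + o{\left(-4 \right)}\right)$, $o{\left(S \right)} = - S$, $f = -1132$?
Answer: $764974$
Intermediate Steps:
$H{\left(L \right)} = 2 L \left(4 + L\right)$ ($H{\left(L \right)} = \left(L + L\right) \left(L - -4\right) = 2 L \left(L + 4\right) = 2 L \left(4 + L\right)$)
$f \left(-675\right) + H{\left(19 \right)} = \left(-1132\right) \left(-675\right) + 2 \cdot 19 \left(4 + 19\right) = 764100 + 2 \cdot 19 \cdot 23 = 764100 + 874 = 764974$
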